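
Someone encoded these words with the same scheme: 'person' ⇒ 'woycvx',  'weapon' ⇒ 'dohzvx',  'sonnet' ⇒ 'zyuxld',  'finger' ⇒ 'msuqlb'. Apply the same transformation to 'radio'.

Shifts by position in person: pos 0: p→w (+7), pos 1: e→o (+10), pos 2: r→y (+7), pos 3: s→c (+10) — repeating every 2. It's a Vigenère-style cipher with numeric key [7,10]: position i shifts by key[i mod 2].
For radio: r+7=y, a+10=k, d+7=k, i+10=s, o+7=v.

ykksv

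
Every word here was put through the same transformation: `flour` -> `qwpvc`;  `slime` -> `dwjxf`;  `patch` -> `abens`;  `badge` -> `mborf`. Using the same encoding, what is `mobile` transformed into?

The shift depends on letter class: consonant f→q is +11, but vowel o→p is +1. Two shifts are in play — +1 for a/e/i/o/u, +11 for every other letter.
On mobile: m(cons)+11=x, o(vowel)+1=p, b(cons)+11=m, i(vowel)+1=j, l(cons)+11=w, e(vowel)+1=f.

xpmjwf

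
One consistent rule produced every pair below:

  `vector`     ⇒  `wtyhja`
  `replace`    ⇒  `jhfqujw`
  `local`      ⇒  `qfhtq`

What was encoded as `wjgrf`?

amber

The output letters match the input read backwards, each shifted +5: vector reversed is rotcev. Two steps: reverse the string, then apply a Caesar shift of +5.
Undoing it on wjgrf: shift back: w−5=r, j−5=e, g−5=b, r−5=m, f−5=a → rebma; then reverse → amber.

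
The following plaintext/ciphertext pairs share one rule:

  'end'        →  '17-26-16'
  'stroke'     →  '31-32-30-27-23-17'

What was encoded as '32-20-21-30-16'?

third

e is letter #5 and maps to 17: an offset of 12. The number is (letter's place in the alphabet, a=1) + 12.
Decoding 32-20-21-30-16: 32→(32−12)÷1=20=t, 20→(20−12)÷1=8=h, 21→(21−12)÷1=9=i, 30→(30−12)÷1=18=r, 16→(16−12)÷1=4=d.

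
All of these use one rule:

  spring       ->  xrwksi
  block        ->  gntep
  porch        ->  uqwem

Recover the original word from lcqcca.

galaxy

Shifts by position in spring: pos 0: s→x (+5), pos 1: p→r (+2), pos 2: r→w (+5), pos 3: i→k (+2) — repeating every 2. A repeating key of period 2 is used — shifts +5, +2 over and over.
Reversing it on lcqcca: l−5=g, c−2=a, q−5=l, c−2=a, c−5=x, a−2=y.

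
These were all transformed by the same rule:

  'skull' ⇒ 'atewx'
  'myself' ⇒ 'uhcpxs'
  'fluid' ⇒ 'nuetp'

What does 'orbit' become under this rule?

waltf

In skull: s→a is +8, k→t is +9, u→e is +10, l→w is +11 — the shift increases by 1 each position. The shift increases by 1 at each position, starting from +8: 8, 9, 10, ….
Applying it to orbit: o+8=w, r+9=a, b+10=l, i+11=t, t+12=f.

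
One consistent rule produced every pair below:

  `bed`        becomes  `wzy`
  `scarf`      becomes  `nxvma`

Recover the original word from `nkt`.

spy

Every letter moves 21 places later in the alphabet, wrapping around z→a.
Undoing it on nkt: n−21=s, k−21=p, t−21=y.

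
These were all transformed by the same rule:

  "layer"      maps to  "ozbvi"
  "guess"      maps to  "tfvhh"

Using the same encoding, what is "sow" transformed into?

hld

Each pair mirrors across the alphabet (l↔o, a↔z, y↔b): positions sum to 25. This is the alphabet-reversal cipher (Atbash): a becomes z, b becomes y, etc.
For sow: s↔h, o↔l, w↔d.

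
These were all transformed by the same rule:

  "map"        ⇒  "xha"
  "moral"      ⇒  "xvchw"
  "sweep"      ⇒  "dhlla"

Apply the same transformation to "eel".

llw

The shift depends on letter class: consonant m→x is +11, but vowel a→h is +7. Two shifts are in play — +7 for a/e/i/o/u, +11 for every other letter.
On eel: e(vowel)+7=l, e(vowel)+7=l, l(cons)+11=w.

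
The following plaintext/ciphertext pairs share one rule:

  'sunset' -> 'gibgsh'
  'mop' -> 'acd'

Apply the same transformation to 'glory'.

Compare letters: s→g is +14, u→i is +14, n→b is +14 — a constant shift. Each letter is shifted forward by 14 in the alphabet (a Caesar shift of +14).
On glory: g+14=u, l+14=z, o+14=c, r+14=f, y+14=m.

uzcfm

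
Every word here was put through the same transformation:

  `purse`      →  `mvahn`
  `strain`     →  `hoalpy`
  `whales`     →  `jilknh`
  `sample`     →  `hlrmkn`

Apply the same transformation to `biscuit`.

Each letter's alphabet position (a=0..z=25) is mapped through 7·x+11 mod 26 — an affine cipher.
For biscuit: b(1)→7·1+11≡18=s; i(8)→7·8+11≡15=p; s(18)→7·18+11≡7=h; c(2)→7·2+11≡25=z; u(20)→7·20+11≡21=v; i(8)→7·8+11≡15=p; t(19)→7·19+11≡14=o (all mod 26).

sphzvpo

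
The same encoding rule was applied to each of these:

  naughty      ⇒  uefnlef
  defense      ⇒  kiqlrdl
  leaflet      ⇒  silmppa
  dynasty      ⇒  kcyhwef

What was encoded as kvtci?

Shifts by position in naughty: pos 0: n→u (+7), pos 1: a→e (+4), pos 2: u→f (+11), pos 3: g→n (+7), pos 4: h→l (+4), pos 5: t→e (+11) — repeating every 3. The shifts repeat in a cycle of length 3: positions 0,1,… shift by +7, +4, +11, then the pattern repeats.
Undoing it on kvtci: k−7=d, v−4=r, t−11=i, c−7=v, i−4=e.

drive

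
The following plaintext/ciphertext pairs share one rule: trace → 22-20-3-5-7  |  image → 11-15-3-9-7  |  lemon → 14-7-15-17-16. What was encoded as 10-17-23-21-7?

house

t is letter #20 and maps to 22: an offset of 2. The number is (letter's place in the alphabet, a=1) + 2.
Reversing it on 10-17-23-21-7: 10→(10−2)÷1=8=h, 17→(17−2)÷1=15=o, 23→(23−2)÷1=21=u, 21→(21−2)÷1=19=s, 7→(7−2)÷1=5=e.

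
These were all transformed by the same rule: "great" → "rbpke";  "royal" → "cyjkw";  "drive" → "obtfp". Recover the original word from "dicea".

Shifts by position in great: pos 0: g→r (+11), pos 1: r→b (+10), pos 2: e→p (+11), pos 3: a→k (+10) — repeating every 2. It's a Vigenère-style cipher with numeric key [11,10]: position i shifts by key[i mod 2].
Reversing it on dicea: d−11=s, i−10=y, c−11=r, e−10=u, a−11=p.

syrup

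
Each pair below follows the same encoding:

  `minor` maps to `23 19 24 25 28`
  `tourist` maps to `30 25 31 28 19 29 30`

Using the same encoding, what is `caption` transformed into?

13 11 26 30 19 25 24

m is letter #13 and maps to 23: an offset of 10. Each letter is replaced by its alphabet position (a=1..z=26) + 10.
Applying it to caption: c=3→13, a=1→11, p=16→26, t=20→30, i=9→19, o=15→25, n=14→24.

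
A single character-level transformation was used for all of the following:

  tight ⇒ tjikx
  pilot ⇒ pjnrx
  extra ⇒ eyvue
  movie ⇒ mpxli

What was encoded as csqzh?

Letter i (0-indexed) is shifted by i+0, so successive shifts are 0, 1, 2, ….
Decoding csqzh: c−0=c, s−1=r, q−2=o, z−3=w, h−4=d.

crowd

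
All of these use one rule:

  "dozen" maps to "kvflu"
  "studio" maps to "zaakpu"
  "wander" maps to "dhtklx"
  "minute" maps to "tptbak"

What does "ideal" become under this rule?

Shifts by position in dozen: pos 0: d→k (+7), pos 1: o→v (+7), pos 2: z→f (+6), pos 3: e→l (+7), pos 4: n→u (+7) — repeating every 3. The shifts repeat in a cycle of length 3: positions 0,1,… shift by +7, +7, +6, then the pattern repeats.
For ideal: i+7=p, d+7=k, e+6=k, a+7=h, l+7=s.

pkkhs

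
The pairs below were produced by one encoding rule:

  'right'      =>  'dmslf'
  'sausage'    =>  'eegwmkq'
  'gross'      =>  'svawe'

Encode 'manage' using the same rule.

Shifts by position in right: pos 0: r→d (+12), pos 1: i→m (+4), pos 2: g→s (+12), pos 3: h→l (+4) — repeating every 2. It's a Vigenère-style cipher with numeric key [12,4]: position i shifts by key[i mod 2].
Applying it to manage: m+12=y, a+4=e, n+12=z, a+4=e, g+12=s, e+4=i.

yezesi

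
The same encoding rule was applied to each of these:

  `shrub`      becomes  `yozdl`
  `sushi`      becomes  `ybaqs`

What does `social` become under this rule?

In shrub: s→y is +6, h→o is +7, r→z is +8, u→d is +9 — the shift increases by 1 each position. Letter i (0-indexed) is shifted by i+6, so successive shifts are 6, 7, 8, ….
For social: s+6=y, o+7=v, c+8=k, i+9=r, a+10=k, l+11=w.

yvkrkw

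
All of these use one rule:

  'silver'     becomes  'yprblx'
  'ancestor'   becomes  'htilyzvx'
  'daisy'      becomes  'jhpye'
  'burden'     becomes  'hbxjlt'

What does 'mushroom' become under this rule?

sbynxvvs

The shift depends on letter class: consonant s→y is +6, but vowel i→p is +7. Two shifts are in play — +7 for a/e/i/o/u, +6 for every other letter.
On mushroom: m(cons)+6=s, u(vowel)+7=b, s(cons)+6=y, h(cons)+6=n, r(cons)+6=x, o(vowel)+7=v, o(vowel)+7=v, m(cons)+6=s.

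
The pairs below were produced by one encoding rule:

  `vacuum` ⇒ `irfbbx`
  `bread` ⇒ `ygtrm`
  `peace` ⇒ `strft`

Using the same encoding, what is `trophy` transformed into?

v(21)→i(8) and a(0)→r(17) fit y≡7x+17 (mod 26); the inverse of 7 mod 26 is 15. Treating letters as 0–25, the rule is x ↦ 7x + 17 (mod 26).
On trophy: t(19)→7·19+17≡20=u; r(17)→7·17+17≡6=g; o(14)→7·14+17≡11=l; p(15)→7·15+17≡18=s; h(7)→7·7+17≡14=o; y(24)→7·24+17≡3=d (all mod 26).

uglsod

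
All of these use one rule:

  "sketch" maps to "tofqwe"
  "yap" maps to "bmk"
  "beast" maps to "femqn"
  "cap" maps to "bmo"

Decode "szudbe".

spring

The output letters match the input read backwards, each shifted +12: sketch reversed is hcteks. Two steps: reverse the string, then apply a Caesar shift of +12.
Reversing it on szudbe: shift back: s−12=g, z−12=n, u−12=i, d−12=r, b−12=p, e−12=s → gnirps; then reverse → spring.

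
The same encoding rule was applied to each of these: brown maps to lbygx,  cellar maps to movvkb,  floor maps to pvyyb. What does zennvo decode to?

Compare letters: b→l is +10, r→b is +10, o→y is +10 — a constant shift. This is a Caesar cipher with shift 10.
Undoing it on zennvo: z−10=p, e−10=u, n−10=d, n−10=d, v−10=l, o−10=e.

puddle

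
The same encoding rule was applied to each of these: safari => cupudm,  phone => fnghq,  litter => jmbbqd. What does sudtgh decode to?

s(18)→c(2) and a(0)→u(20) fit y≡25x+20 (mod 26); the inverse of 25 mod 26 is 25. Treating letters as 0–25, the rule is x ↦ 25x + 20 (mod 26).
Undoing it on sudtgh: s(18)→25·(18−20)≡2=c; u(20)→25·(20−20)≡0=a; d(3)→25·(3−20)≡17=r; t(19)→25·(19−20)≡1=b; g(6)→25·(6−20)≡14=o; h(7)→25·(7−20)≡13=n (all mod 26).

carbon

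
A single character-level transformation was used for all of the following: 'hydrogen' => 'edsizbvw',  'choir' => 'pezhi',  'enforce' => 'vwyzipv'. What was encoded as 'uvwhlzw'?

venison

This is an affine cipher: with a=0,…,z=25, each position x becomes (3x+9) mod 26.
Undoing it on uvwhlzw: u(20)→9·(20−9)≡21=v; v(21)→9·(21−9)≡4=e; w(22)→9·(22−9)≡13=n; h(7)→9·(7−9)≡8=i; l(11)→9·(11−9)≡18=s; z(25)→9·(25−9)≡14=o; w(22)→9·(22−9)≡13=n (all mod 26).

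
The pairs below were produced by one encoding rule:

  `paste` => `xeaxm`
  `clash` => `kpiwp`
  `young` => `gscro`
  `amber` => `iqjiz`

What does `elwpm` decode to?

whole

Shifts by position in paste: pos 0: p→x (+8), pos 1: a→e (+4), pos 2: s→a (+8), pos 3: t→x (+4) — repeating every 2. It's a Vigenère-style cipher with numeric key [8,4]: position i shifts by key[i mod 2].
Reversing it on elwpm: e−8=w, l−4=h, w−8=o, p−4=l, m−8=e.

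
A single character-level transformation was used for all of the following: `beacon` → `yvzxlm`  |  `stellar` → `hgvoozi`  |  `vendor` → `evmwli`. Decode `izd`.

raw

Each letter is replaced by its mirror in the alphabet: a↔z, b↔y, c↔x, and so on (the Atbash cipher).
Decoding izd: i↔r, z↔a, d↔w.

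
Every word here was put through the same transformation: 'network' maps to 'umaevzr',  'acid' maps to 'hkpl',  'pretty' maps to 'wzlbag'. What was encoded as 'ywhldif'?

roadway

Shifts by position in network: pos 0: n→u (+7), pos 1: e→m (+8), pos 2: t→a (+7), pos 3: w→e (+8) — repeating every 2. A repeating key of period 2 is used — shifts +7, +8 over and over.
Reversing it on ywhldif: y−7=r, w−8=o, h−7=a, l−8=d, d−7=w, i−8=a, f−7=y.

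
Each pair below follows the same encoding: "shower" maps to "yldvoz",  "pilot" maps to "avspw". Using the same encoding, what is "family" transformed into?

fspthm

The output letters match the input read backwards, each shifted +7: shower reversed is rewohs. The word is reversed, then every letter is shifted forward by 7.
Applying it to family: reverse → ylimaf; then shift: y+7=f, l+7=s, i+7=p, m+7=t, a+7=h, f+7=m.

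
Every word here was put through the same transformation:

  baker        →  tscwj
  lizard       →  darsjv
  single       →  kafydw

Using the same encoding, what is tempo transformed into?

Compare letters: b→t is +18, a→s is +18, k→c is +18 — a constant shift. It's a constant shift of +18 (ROT18).
On tempo: t+18=l, e+18=w, m+18=e, p+18=h, o+18=g.

lwehg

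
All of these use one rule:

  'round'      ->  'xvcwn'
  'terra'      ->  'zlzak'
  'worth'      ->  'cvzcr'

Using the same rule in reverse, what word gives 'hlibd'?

Each letter shifts forward by (position + 6), i.e. 6, 7, 8, … — the shift grows by one for each successive letter.
Undoing it on hlibd: h−6=b, l−7=e, i−8=a, b−9=s, d−10=t.

beast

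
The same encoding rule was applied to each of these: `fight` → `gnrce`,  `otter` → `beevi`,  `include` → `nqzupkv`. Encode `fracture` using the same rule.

gidzepiv

f(5)→g(6) and i(8)→n(13) fit y≡11x+3 (mod 26); the inverse of 11 mod 26 is 19. This is an affine cipher: with a=0,…,z=25, each position x becomes (11x+3) mod 26.
For fracture: f(5)→11·5+3≡6=g; r(17)→11·17+3≡8=i; a(0)→11·0+3≡3=d; c(2)→11·2+3≡25=z; t(19)→11·19+3≡4=e; u(20)→11·20+3≡15=p; r(17)→11·17+3≡8=i; e(4)→11·4+3≡21=v (all mod 26).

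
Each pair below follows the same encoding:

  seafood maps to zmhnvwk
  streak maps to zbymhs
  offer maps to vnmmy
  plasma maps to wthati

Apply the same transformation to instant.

pvzbhva

Shifts by position in seafood: pos 0: s→z (+7), pos 1: e→m (+8), pos 2: a→h (+7), pos 3: f→n (+8) — repeating every 2. The shifts repeat in a cycle of length 2: positions 0,1,… shift by +7, +8, then the pattern repeats.
Applying it to instant: i+7=p, n+8=v, s+7=z, t+8=b, a+7=h, n+8=v, t+7=a.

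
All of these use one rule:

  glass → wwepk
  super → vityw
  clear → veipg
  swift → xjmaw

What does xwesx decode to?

The output letters match the input read backwards, each shifted +4: glass reversed is ssalg. The word is reversed, then every letter is shifted forward by 4.
Decoding xwesx: shift back: x−4=t, w−4=s, e−4=a, s−4=o, x−4=t → tsaot; then reverse → toast.

toast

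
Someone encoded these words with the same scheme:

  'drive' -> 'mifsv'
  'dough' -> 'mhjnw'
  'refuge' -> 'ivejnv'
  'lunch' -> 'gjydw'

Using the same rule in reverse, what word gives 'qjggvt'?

d(3)→m(12) and r(17)→i(8) fit y≡9x+11 (mod 26); the inverse of 9 mod 26 is 3. Treating letters as 0–25, the rule is x ↦ 9x + 11 (mod 26).
Undoing it on qjggvt: q(16)→3·(16−11)≡15=p; j(9)→3·(9−11)≡20=u; g(6)→3·(6−11)≡11=l; g(6)→3·(6−11)≡11=l; v(21)→3·(21−11)≡4=e; t(19)→3·(19−11)≡24=y (all mod 26).

pulley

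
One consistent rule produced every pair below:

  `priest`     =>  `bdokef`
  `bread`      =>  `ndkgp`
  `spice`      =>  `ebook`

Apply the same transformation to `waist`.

igoef

The shift depends on letter class: consonant p→b is +12, but vowel i→o is +6. Vowels shift forward by 6 and consonants shift forward by 12.
On waist: w(cons)+12=i, a(vowel)+6=g, i(vowel)+6=o, s(cons)+12=e, t(cons)+12=f.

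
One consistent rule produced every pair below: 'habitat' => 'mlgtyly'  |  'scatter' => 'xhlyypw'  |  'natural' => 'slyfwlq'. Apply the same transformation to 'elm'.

Two shifts are in play — +11 for a/e/i/o/u, +5 for every other letter.
Applying it to elm: e(vowel)+11=p, l(cons)+5=q, m(cons)+5=r.

pqr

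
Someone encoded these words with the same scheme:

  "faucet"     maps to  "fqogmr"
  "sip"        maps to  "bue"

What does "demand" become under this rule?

The output letters match the input read backwards, each shifted +12: faucet reversed is tecuaf. Read the word backwards and shift each letter +12.
For demand: reverse → dnamed; then shift: d+12=p, n+12=z, a+12=m, m+12=y, e+12=q, d+12=p.

pzmyqp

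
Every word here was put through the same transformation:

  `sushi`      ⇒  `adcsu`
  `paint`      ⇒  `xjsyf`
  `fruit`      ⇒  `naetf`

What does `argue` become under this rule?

iaqfq

Each letter shifts forward by (position + 8), i.e. 8, 9, 10, … — the shift grows by one for each successive letter.
For argue: a+8=i, r+9=a, g+10=q, u+11=f, e+12=q.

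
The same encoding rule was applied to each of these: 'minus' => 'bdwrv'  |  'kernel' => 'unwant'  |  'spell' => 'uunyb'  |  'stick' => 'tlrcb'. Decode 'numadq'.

The output letters match the input read backwards, each shifted +9: minus reversed is sunim. The word is reversed, then every letter is shifted forward by 9.
Reversing it on numadq: shift back: n−9=e, u−9=l, m−9=d, a−9=r, d−9=u, q−9=h → eldruh; then reverse → hurdle.

hurdle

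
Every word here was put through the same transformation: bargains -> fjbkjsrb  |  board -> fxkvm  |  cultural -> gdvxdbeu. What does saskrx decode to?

origin

Shifts by position in bargains: pos 0: b→f (+4), pos 1: a→j (+9), pos 2: r→b (+10), pos 3: g→k (+4), pos 4: a→j (+9), pos 5: i→s (+10) — repeating every 3. A repeating key of period 3 is used — shifts +4, +9, +10 over and over.
Undoing it on saskrx: s−4=o, a−9=r, s−10=i, k−4=g, r−9=i, x−10=n.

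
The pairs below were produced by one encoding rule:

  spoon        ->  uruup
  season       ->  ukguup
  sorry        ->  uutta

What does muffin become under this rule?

oahhop

The shift depends on letter class: consonant s→u is +2, but vowel o→u is +6. The rule splits by letter class: vowels +6, consonants +2.
Applying it to muffin: m(cons)+2=o, u(vowel)+6=a, f(cons)+2=h, f(cons)+2=h, i(vowel)+6=o, n(cons)+2=p.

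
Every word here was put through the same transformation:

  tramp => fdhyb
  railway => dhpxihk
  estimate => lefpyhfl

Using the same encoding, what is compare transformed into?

The shift depends on letter class: consonant t→f is +12, but vowel a→h is +7. Two shifts are in play — +7 for a/e/i/o/u, +12 for every other letter.
For compare: c(cons)+12=o, o(vowel)+7=v, m(cons)+12=y, p(cons)+12=b, a(vowel)+7=h, r(cons)+12=d, e(vowel)+7=l.

ovybhdl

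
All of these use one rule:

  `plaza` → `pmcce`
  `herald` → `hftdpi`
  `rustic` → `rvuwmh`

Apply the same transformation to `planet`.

pmcqiy

In plaza: p→p is +0, l→m is +1, a→c is +2, z→c is +3 — the shift increases by 1 each position. Each letter shifts forward by its position index (0, 1, 2, …) — the shift grows by one for each successive letter.
Applying it to planet: p+0=p, l+1=m, a+2=c, n+3=q, e+4=i, t+5=y.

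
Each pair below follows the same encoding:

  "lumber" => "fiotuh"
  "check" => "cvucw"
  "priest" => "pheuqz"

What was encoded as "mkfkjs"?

galaxy

l(11)→f(5) and u(20)→i(8) fit y≡9x+10 (mod 26); the inverse of 9 mod 26 is 3. Treating letters as 0–25, the rule is x ↦ 9x + 10 (mod 26).
Decoding mkfkjs: m(12)→3·(12−10)≡6=g; k(10)→3·(10−10)≡0=a; f(5)→3·(5−10)≡11=l; k(10)→3·(10−10)≡0=a; j(9)→3·(9−10)≡23=x; s(18)→3·(18−10)≡24=y (all mod 26).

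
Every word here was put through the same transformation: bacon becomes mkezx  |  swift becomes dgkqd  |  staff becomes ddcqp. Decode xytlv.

moral

Shifts by position in bacon: pos 0: b→m (+11), pos 1: a→k (+10), pos 2: c→e (+2), pos 3: o→z (+11), pos 4: n→x (+10) — repeating every 3. It's a Vigenère-style cipher with numeric key [11,10,2]: position i shifts by key[i mod 3].
Undoing it on xytlv: x−11=m, y−10=o, t−2=r, l−11=a, v−10=l.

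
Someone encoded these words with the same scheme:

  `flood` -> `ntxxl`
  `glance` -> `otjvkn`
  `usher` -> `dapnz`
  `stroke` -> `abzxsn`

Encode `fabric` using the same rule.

The shift depends on letter class: consonant f→n is +8, but vowel o→x is +9. Two shifts are in play — +9 for a/e/i/o/u, +8 for every other letter.
Applying it to fabric: f(cons)+8=n, a(vowel)+9=j, b(cons)+8=j, r(cons)+8=z, i(vowel)+9=r, c(cons)+8=k.

njjzrk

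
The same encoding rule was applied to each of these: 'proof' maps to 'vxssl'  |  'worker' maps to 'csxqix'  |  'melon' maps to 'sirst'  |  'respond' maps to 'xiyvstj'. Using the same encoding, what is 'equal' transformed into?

iwyer

The shift depends on letter class: consonant p→v is +6, but vowel o→s is +4. Two shifts are in play — +4 for a/e/i/o/u, +6 for every other letter.
Applying it to equal: e(vowel)+4=i, q(cons)+6=w, u(vowel)+4=y, a(vowel)+4=e, l(cons)+6=r.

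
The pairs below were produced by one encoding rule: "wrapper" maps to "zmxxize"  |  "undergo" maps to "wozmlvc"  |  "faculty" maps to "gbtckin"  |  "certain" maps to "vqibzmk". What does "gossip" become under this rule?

Read the word backwards and shift each letter +8.
Applying it to gossip: reverse → pissog; then shift: p+8=x, i+8=q, s+8=a, s+8=a, o+8=w, g+8=o.

xqaawo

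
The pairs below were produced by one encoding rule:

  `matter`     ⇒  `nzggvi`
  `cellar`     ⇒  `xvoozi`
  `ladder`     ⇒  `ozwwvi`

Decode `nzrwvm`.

Each letter is replaced by its mirror in the alphabet: a↔z, b↔y, c↔x, and so on (the Atbash cipher).
Undoing it on nzrwvm: n↔m, z↔a, r↔i, w↔d, v↔e, m↔n.

maiden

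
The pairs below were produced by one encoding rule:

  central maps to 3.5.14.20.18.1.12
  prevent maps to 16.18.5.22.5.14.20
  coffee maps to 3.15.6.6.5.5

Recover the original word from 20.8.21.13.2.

thumb

c is letter #3 and maps to 3: an offset of 0. Each letter is replaced by its alphabet position (a=1, b=2, …, z=26).
Reversing it on 20.8.21.13.2: 20=t, 8=h, 21=u, 13=m, 2=b.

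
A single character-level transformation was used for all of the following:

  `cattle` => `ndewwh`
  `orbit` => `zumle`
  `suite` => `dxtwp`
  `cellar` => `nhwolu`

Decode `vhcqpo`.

kernel

Shifts by position in cattle: pos 0: c→n (+11), pos 1: a→d (+3), pos 2: t→e (+11), pos 3: t→w (+3) — repeating every 2. It's a Vigenère-style cipher with numeric key [11,3]: position i shifts by key[i mod 2].
Decoding vhcqpo: v−11=k, h−3=e, c−11=r, q−3=n, p−11=e, o−3=l.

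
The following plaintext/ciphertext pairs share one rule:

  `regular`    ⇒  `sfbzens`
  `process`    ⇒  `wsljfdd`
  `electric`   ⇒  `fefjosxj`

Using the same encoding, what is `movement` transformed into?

plkfpfao

Each letter's alphabet position (a=0..z=25) is mapped through 11·x+13 mod 26 — an affine cipher.
For movement: m(12)→11·12+13≡15=p; o(14)→11·14+13≡11=l; v(21)→11·21+13≡10=k; e(4)→11·4+13≡5=f; m(12)→11·12+13≡15=p; e(4)→11·4+13≡5=f; n(13)→11·13+13≡0=a; t(19)→11·19+13≡14=o (all mod 26).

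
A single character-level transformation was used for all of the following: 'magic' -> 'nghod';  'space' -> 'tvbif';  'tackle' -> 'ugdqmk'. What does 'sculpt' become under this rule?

tivrqz

It's a Vigenère-style cipher with numeric key [1,6]: position i shifts by key[i mod 2].
For sculpt: s+1=t, c+6=i, u+1=v, l+6=r, p+1=q, t+6=z.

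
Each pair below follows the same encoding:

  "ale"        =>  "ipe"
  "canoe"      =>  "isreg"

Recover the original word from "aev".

raw

Two steps: reverse the string, then apply a Caesar shift of +4.
Decoding aev: shift back: a−4=w, e−4=a, v−4=r → war; then reverse → raw.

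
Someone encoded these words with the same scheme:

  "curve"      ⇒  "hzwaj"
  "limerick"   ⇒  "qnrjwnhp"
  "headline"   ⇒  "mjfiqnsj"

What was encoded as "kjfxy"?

feast

It's a constant shift of +5 (ROT5).
Undoing it on kjfxy: k−5=f, j−5=e, f−5=a, x−5=s, y−5=t.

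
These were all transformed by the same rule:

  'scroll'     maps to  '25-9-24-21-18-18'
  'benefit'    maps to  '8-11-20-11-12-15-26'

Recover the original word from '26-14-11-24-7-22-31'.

s is letter #19 and maps to 25: an offset of 6. Each letter is replaced by its alphabet position (a=1..z=26) + 6.
Reversing it on 26-14-11-24-7-22-31: 26→(26−6)÷1=20=t, 14→(14−6)÷1=8=h, 11→(11−6)÷1=5=e, 24→(24−6)÷1=18=r, 7→(7−6)÷1=1=a, 22→(22−6)÷1=16=p, 31→(31−6)÷1=25=y.

therapy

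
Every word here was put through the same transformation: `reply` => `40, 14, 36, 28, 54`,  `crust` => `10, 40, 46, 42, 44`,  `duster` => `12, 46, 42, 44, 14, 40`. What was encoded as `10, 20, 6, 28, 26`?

chalk

r(#18)→40 and e(#5)→14: differences scale by 2, so n = 2·pos + 4. Each letter becomes 2×(its alphabet position, a=1..z=26) + 4.
Decoding 10, 20, 6, 28, 26: 10→(10−4)÷2=3=c, 20→(20−4)÷2=8=h, 6→(6−4)÷2=1=a, 28→(28−4)÷2=12=l, 26→(26−4)÷2=11=k.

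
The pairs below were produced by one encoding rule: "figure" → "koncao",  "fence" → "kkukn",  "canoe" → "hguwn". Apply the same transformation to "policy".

uusqli

In figure: f→k is +5, i→o is +6, g→n is +7, u→c is +8 — the shift increases by 1 each position. Letter i (0-indexed) is shifted by i+5, so successive shifts are 5, 6, 7, ….
For policy: p+5=u, o+6=u, l+7=s, i+8=q, c+9=l, y+10=i.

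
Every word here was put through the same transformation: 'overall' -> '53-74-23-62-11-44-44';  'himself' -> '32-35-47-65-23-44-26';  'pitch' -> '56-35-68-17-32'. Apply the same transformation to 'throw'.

68-32-62-53-77

o(#15)→53 and v(#22)→74: differences scale by 3, so n = 3·pos + 8. With a=1..z=26, the number is 3·pos + 8.
Applying it to throw: t=20→68, h=8→32, r=18→62, o=15→53, w=23→77.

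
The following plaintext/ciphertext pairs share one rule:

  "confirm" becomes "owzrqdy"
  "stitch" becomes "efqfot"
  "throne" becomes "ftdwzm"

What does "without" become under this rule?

iqftwcf

The shift depends on letter class: consonant c→o is +12, but vowel o→w is +8. The rule splits by letter class: vowels +8, consonants +12.
On without: w(cons)+12=i, i(vowel)+8=q, t(cons)+12=f, h(cons)+12=t, o(vowel)+8=w, u(vowel)+8=c, t(cons)+12=f.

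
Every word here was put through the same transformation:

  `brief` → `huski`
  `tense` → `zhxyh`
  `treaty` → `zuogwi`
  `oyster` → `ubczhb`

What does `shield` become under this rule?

ykskon

Shifts by position in brief: pos 0: b→h (+6), pos 1: r→u (+3), pos 2: i→s (+10), pos 3: e→k (+6), pos 4: f→i (+3) — repeating every 3. A repeating key of period 3 is used — shifts +6, +3, +10 over and over.
For shield: s+6=y, h+3=k, i+10=s, e+6=k, l+3=o, d+10=n.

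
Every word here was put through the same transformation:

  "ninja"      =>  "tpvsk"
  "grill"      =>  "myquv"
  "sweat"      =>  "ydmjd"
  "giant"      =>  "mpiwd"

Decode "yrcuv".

In ninja: n→t is +6, i→p is +7, n→v is +8, j→s is +9 — the shift increases by 1 each position. The shift increases by 1 at each position, starting from +6: 6, 7, 8, ….
Decoding yrcuv: y−6=s, r−7=k, c−8=u, u−9=l, v−10=l.

skull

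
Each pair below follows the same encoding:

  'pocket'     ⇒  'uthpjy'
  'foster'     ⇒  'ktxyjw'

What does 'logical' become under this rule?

Compare letters: p→u is +5, o→t is +5, c→h is +5 — a constant shift. Each letter is shifted forward by 5 in the alphabet (a Caesar shift of +5).
On logical: l+5=q, o+5=t, g+5=l, i+5=n, c+5=h, a+5=f, l+5=q.

qtlnhfq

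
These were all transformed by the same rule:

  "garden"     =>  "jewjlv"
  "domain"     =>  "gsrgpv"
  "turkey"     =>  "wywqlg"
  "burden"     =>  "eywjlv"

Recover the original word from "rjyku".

The shift increases by 1 at each position, starting from +3: 3, 4, 5, ….
Undoing it on rjyku: r−3=o, j−4=f, y−5=t, k−6=e, u−7=n.

often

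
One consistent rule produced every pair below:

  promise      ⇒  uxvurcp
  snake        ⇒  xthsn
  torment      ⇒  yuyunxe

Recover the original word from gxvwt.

brook

In promise: p→u is +5, r→x is +6, o→v is +7, m→u is +8 — the shift increases by 1 each position. Letter i (0-indexed) is shifted by i+5, so successive shifts are 5, 6, 7, ….
Undoing it on gxvwt: g−5=b, x−6=r, v−7=o, w−8=o, t−9=k.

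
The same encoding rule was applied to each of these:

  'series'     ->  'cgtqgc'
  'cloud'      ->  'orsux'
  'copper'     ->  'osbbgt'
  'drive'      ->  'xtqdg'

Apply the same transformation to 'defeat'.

xgpgwl

s(18)→c(2) and e(4)→g(6) fit y≡9x+22 (mod 26); the inverse of 9 mod 26 is 3. This is an affine cipher: with a=0,…,z=25, each position x becomes (9x+22) mod 26.
On defeat: d(3)→9·3+22≡23=x; e(4)→9·4+22≡6=g; f(5)→9·5+22≡15=p; e(4)→9·4+22≡6=g; a(0)→9·0+22≡22=w; t(19)→9·19+22≡11=l (all mod 26).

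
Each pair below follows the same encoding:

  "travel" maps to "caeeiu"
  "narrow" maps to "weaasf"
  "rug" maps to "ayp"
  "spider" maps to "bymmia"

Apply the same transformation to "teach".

The shift depends on letter class: consonant t→c is +9, but vowel a→e is +4. The rule splits by letter class: vowels +4, consonants +9.
On teach: t(cons)+9=c, e(vowel)+4=i, a(vowel)+4=e, c(cons)+9=l, h(cons)+9=q.

cielq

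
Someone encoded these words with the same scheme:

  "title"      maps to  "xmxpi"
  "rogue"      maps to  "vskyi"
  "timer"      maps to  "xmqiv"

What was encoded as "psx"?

Compare letters: t→x is +4, i→m is +4, t→x is +4 — a constant shift. This is a Caesar cipher with shift 4.
Decoding psx: p−4=l, s−4=o, x−4=t.

lot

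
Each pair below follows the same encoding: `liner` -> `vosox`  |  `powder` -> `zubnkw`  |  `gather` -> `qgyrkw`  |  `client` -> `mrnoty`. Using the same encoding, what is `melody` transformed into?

The shifts repeat in a cycle of length 3: positions 0,1,… shift by +10, +6, +5, then the pattern repeats.
On melody: m+10=w, e+6=k, l+5=q, o+10=y, d+6=j, y+5=d.

wkqyjd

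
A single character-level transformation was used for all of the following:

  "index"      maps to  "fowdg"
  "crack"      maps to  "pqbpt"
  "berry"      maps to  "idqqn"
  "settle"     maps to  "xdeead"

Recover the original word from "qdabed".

relate

i(8)→f(5) and n(13)→o(14) fit y≡7x+1 (mod 26); the inverse of 7 mod 26 is 15. Treating letters as 0–25, the rule is x ↦ 7x + 1 (mod 26).
Undoing it on qdabed: q(16)→15·(16−1)≡17=r; d(3)→15·(3−1)≡4=e; a(0)→15·(0−1)≡11=l; b(1)→15·(1−1)≡0=a; e(4)→15·(4−1)≡19=t; d(3)→15·(3−1)≡4=e (all mod 26).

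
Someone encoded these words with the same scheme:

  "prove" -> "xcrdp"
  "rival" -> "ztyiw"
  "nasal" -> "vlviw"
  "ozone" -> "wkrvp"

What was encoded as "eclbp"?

write

Shifts by position in prove: pos 0: p→x (+8), pos 1: r→c (+11), pos 2: o→r (+3), pos 3: v→d (+8), pos 4: e→p (+11) — repeating every 3. The shifts repeat in a cycle of length 3: positions 0,1,… shift by +8, +11, +3, then the pattern repeats.
Reversing it on eclbp: e−8=w, c−11=r, l−3=i, b−8=t, p−11=e.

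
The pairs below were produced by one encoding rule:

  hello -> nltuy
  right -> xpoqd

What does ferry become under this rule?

llzai

The shift increases by 1 at each position, starting from +6: 6, 7, 8, ….
For ferry: f+6=l, e+7=l, r+8=z, r+9=a, y+10=i.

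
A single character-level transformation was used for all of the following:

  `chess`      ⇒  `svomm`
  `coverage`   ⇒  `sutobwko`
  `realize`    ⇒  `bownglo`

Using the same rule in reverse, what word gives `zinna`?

fully

c(2)→s(18) and h(7)→v(21) fit y≡11x+22 (mod 26); the inverse of 11 mod 26 is 19. Each letter's alphabet position (a=0..z=25) is mapped through 11·x+22 mod 26 — an affine cipher.
Reversing it on zinna: z(25)→19·(25−22)≡5=f; i(8)→19·(8−22)≡20=u; n(13)→19·(13−22)≡11=l; n(13)→19·(13−22)≡11=l; a(0)→19·(0−22)≡24=y (all mod 26).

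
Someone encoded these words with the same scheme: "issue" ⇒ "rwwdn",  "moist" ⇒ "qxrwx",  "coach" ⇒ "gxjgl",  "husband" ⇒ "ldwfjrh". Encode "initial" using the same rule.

The shift depends on letter class: consonant s→w is +4, but vowel i→r is +9. The rule splits by letter class: vowels +9, consonants +4.
On initial: i(vowel)+9=r, n(cons)+4=r, i(vowel)+9=r, t(cons)+4=x, i(vowel)+9=r, a(vowel)+9=j, l(cons)+4=p.

rrrxrjp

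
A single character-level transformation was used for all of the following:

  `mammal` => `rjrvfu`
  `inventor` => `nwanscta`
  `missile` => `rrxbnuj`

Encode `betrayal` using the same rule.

gnyafhfu

It's a Vigenère-style cipher with numeric key [5,9]: position i shifts by key[i mod 2].
On betrayal: b+5=g, e+9=n, t+5=y, r+9=a, a+5=f, y+9=h, a+5=f, l+9=u.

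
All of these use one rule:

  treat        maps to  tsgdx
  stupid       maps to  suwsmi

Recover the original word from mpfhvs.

modern

Letter i (0-indexed) is shifted by i+0, so successive shifts are 0, 1, 2, ….
Reversing it on mpfhvs: m−0=m, p−1=o, f−2=d, h−3=e, v−4=r, s−5=n.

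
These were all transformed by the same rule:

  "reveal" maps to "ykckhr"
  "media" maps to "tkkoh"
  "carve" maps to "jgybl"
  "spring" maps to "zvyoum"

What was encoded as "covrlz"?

Shifts by position in reveal: pos 0: r→y (+7), pos 1: e→k (+6), pos 2: v→c (+7), pos 3: e→k (+6) — repeating every 2. It's a Vigenère-style cipher with numeric key [7,6]: position i shifts by key[i mod 2].
Reversing it on covrlz: c−7=v, o−6=i, v−7=o, r−6=l, l−7=e, z−6=t.

violet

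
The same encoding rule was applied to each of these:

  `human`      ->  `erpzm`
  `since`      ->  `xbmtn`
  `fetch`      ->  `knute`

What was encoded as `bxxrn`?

issue

Each letter's alphabet position (a=0..z=25) is mapped through 23·x+25 mod 26 — an affine cipher.
Decoding bxxrn: b(1)→17·(1−25)≡8=i; x(23)→17·(23−25)≡18=s; x(23)→17·(23−25)≡18=s; r(17)→17·(17−25)≡20=u; n(13)→17·(13−25)≡4=e (all mod 26).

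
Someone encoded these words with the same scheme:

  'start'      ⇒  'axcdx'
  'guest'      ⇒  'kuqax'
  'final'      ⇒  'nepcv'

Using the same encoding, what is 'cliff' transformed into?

wvenn

s(18)→a(0) and t(19)→x(23) fit y≡23x+2 (mod 26); the inverse of 23 mod 26 is 17. This is an affine cipher: with a=0,…,z=25, each position x becomes (23x+2) mod 26.
For cliff: c(2)→23·2+2≡22=w; l(11)→23·11+2≡21=v; i(8)→23·8+2≡4=e; f(5)→23·5+2≡13=n; f(5)→23·5+2≡13=n (all mod 26).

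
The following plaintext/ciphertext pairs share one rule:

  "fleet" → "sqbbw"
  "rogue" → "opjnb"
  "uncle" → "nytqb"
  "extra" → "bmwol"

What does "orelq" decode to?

f(5)→s(18) and l(11)→q(16) fit y≡17x+11 (mod 26); the inverse of 17 mod 26 is 23. Treating letters as 0–25, the rule is x ↦ 17x + 11 (mod 26).
Decoding orelq: o(14)→23·(14−11)≡17=r; r(17)→23·(17−11)≡8=i; e(4)→23·(4−11)≡21=v; l(11)→23·(11−11)≡0=a; q(16)→23·(16−11)≡11=l (all mod 26).

rival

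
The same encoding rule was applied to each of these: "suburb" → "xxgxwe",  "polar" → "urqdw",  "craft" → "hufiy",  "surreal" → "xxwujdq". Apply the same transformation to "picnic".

ulhqnf

Shifts by position in suburb: pos 0: s→x (+5), pos 1: u→x (+3), pos 2: b→g (+5), pos 3: u→x (+3) — repeating every 2. The shifts repeat in a cycle of length 2: positions 0,1,… shift by +5, +3, then the pattern repeats.
Applying it to picnic: p+5=u, i+3=l, c+5=h, n+3=q, i+5=n, c+3=f.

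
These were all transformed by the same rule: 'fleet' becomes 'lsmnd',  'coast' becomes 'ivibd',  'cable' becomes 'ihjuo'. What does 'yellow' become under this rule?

eltuyh

Each letter shifts forward by (position + 6), i.e. 6, 7, 8, … — the shift grows by one for each successive letter.
Applying it to yellow: y+6=e, e+7=l, l+8=t, l+9=u, o+10=y, w+11=h.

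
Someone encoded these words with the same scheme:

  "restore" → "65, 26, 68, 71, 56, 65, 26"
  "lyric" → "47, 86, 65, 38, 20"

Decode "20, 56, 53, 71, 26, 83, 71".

context

r(#18)→65 and e(#5)→26: differences scale by 3, so n = 3·pos + 11. The formula is n = 3×(alphabet index, a=1) + 11.
Decoding 20, 56, 53, 71, 26, 83, 71: 20→(20−11)÷3=3=c, 56→(56−11)÷3=15=o, 53→(53−11)÷3=14=n, 71→(71−11)÷3=20=t, 26→(26−11)÷3=5=e, 83→(83−11)÷3=24=x, 71→(71−11)÷3=20=t.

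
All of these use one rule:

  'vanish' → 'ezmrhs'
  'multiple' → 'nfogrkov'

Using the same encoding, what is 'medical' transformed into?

Each pair mirrors across the alphabet (v↔e, a↔z, n↔m): positions sum to 25. Each letter is replaced by its mirror in the alphabet: a↔z, b↔y, c↔x, and so on (the Atbash cipher).
Applying it to medical: m↔n, e↔v, d↔w, i↔r, c↔x, a↔z, l↔o.

nvwrxzo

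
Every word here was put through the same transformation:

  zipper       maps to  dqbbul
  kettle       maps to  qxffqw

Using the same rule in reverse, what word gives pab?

The output letters match the input read backwards, each shifted +12: zipper reversed is reppiz. Two steps: reverse the string, then apply a Caesar shift of +12.
Reversing it on pab: shift back: p−12=d, a−12=o, b−12=p → dop; then reverse → pod.

pod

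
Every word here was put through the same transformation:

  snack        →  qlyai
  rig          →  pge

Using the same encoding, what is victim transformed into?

Compare letters: s→q is +24, n→l is +24, a→y is +24 — a constant shift. This is a Caesar cipher with shift 24.
On victim: v+24=t, i+24=g, c+24=a, t+24=r, i+24=g, m+24=k.

tgargk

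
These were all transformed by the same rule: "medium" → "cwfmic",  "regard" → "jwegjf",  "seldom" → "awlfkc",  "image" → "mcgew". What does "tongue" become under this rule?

m(12)→c(2) and e(4)→w(22) fit y≡17x+6 (mod 26); the inverse of 17 mod 26 is 23. Each letter's alphabet position (a=0..z=25) is mapped through 17·x+6 mod 26 — an affine cipher.
Applying it to tongue: t(19)→17·19+6≡17=r; o(14)→17·14+6≡10=k; n(13)→17·13+6≡19=t; g(6)→17·6+6≡4=e; u(20)→17·20+6≡8=i; e(4)→17·4+6≡22=w (all mod 26).

rkteiw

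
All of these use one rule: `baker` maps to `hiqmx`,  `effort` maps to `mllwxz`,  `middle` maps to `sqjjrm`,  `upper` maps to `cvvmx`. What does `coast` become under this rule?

iwiyz

The shift depends on letter class: consonant b→h is +6, but vowel a→i is +8. Two shifts are in play — +8 for a/e/i/o/u, +6 for every other letter.
Applying it to coast: c(cons)+6=i, o(vowel)+8=w, a(vowel)+8=i, s(cons)+6=y, t(cons)+6=z.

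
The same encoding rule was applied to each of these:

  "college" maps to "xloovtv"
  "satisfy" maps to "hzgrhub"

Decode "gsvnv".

Each pair mirrors across the alphabet (c↔x, o↔l, l↔o): positions sum to 25. This is the alphabet-reversal cipher (Atbash): a becomes z, b becomes y, etc.
Reversing it on gsvnv: g↔t, s↔h, v↔e, n↔m, v↔e.

theme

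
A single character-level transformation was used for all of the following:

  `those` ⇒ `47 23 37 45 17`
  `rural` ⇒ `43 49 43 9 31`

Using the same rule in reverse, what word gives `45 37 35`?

son

t(#20)→47 and h(#8)→23: differences scale by 2, so n = 2·pos + 7. Each letter becomes 2×(its alphabet position, a=1..z=26) + 7.
Undoing it on 45 37 35: 45→(45−7)÷2=19=s, 37→(37−7)÷2=15=o, 35→(35−7)÷2=14=n.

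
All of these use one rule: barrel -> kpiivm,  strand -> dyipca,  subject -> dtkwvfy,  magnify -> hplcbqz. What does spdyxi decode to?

b(1)→k(10) and a(0)→p(15) fit y≡21x+15 (mod 26); the inverse of 21 mod 26 is 5. Treating letters as 0–25, the rule is x ↦ 21x + 15 (mod 26).
Undoing it on spdyxi: s(18)→5·(18−15)≡15=p; p(15)→5·(15−15)≡0=a; d(3)→5·(3−15)≡18=s; y(24)→5·(24−15)≡19=t; x(23)→5·(23−15)≡14=o; i(8)→5·(8−15)≡17=r (all mod 26).

pastor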